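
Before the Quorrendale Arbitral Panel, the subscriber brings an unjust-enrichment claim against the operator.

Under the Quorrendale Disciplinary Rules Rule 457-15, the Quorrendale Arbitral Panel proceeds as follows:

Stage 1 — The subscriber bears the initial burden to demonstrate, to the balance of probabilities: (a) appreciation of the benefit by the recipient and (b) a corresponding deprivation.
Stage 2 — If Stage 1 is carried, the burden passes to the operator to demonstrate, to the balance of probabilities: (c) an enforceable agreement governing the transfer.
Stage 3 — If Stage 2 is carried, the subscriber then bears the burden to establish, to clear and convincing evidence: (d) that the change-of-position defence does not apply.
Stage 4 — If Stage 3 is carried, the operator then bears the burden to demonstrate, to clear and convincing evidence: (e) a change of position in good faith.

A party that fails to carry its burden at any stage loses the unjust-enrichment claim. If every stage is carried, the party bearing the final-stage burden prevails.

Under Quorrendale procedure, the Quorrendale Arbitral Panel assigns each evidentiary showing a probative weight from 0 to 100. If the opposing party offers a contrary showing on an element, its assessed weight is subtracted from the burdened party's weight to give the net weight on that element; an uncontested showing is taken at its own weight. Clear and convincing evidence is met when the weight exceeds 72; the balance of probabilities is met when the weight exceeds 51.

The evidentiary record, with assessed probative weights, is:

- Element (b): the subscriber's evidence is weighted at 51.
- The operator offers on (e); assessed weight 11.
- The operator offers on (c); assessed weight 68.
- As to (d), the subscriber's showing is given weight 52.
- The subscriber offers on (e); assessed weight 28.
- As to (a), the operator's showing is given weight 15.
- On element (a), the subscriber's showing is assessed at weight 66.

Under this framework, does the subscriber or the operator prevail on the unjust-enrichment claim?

Stage 1 (subscriber, the balance of probabilities, weight exceeds 51): (a) net 66−15=51 ≤ 51 — fails; (b) 51 ≤ 51 — fails.
  Stage 1 not carried; the subscriber fails its burden.
So the operator prevails.

operator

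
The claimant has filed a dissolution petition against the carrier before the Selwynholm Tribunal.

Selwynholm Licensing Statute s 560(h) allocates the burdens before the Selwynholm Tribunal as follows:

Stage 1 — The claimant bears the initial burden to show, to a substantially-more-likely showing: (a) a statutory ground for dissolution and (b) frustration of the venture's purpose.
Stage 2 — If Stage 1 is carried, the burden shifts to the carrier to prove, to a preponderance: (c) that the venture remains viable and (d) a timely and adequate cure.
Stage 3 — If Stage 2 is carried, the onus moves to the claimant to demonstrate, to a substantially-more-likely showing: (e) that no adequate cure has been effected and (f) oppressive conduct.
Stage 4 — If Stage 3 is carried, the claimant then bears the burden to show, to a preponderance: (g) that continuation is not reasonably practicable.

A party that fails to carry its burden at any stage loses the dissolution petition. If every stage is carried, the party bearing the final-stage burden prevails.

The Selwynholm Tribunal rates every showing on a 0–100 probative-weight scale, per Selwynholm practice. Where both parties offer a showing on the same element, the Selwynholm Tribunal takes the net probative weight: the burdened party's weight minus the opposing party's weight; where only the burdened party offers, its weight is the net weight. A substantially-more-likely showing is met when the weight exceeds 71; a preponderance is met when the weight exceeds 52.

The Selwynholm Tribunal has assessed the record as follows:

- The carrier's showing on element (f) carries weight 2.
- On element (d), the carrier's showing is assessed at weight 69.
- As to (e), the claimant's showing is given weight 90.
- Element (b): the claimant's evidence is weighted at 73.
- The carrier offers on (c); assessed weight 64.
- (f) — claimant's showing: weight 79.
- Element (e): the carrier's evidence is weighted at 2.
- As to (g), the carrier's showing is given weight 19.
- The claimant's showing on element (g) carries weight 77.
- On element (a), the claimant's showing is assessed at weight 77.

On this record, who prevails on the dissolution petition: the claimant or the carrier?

claimant

Stage 1 (claimant, a substantially-more-likely showing, weight exceeds 71): (a) 77 > 71 — meets; (b) 73 > 71 — meets.
  All elements met. The burden passes to the carrier.
Stage 2 (carrier, a preponderance, weight exceeds 52): (c) 64 > 52 — meets; (d) 69 > 52 — meets.
  Stage 2 carried; the burden shifts to the claimant.
Stage 3 (claimant, a substantially-more-likely showing, weight exceeds 71): (e) net 90−2=88 > 71 — meets; (f) net 79−2=77 > 71 — meets.
  All elements met. The claimant retains the burden for Stage 4.
Stage 4 (claimant, a preponderance, weight exceeds 52): (g) net 77−19=58 > 52 — meets.
  Stage 4 carried; the final stage is satisfied.
With every stage satisfied, the claimant prevails.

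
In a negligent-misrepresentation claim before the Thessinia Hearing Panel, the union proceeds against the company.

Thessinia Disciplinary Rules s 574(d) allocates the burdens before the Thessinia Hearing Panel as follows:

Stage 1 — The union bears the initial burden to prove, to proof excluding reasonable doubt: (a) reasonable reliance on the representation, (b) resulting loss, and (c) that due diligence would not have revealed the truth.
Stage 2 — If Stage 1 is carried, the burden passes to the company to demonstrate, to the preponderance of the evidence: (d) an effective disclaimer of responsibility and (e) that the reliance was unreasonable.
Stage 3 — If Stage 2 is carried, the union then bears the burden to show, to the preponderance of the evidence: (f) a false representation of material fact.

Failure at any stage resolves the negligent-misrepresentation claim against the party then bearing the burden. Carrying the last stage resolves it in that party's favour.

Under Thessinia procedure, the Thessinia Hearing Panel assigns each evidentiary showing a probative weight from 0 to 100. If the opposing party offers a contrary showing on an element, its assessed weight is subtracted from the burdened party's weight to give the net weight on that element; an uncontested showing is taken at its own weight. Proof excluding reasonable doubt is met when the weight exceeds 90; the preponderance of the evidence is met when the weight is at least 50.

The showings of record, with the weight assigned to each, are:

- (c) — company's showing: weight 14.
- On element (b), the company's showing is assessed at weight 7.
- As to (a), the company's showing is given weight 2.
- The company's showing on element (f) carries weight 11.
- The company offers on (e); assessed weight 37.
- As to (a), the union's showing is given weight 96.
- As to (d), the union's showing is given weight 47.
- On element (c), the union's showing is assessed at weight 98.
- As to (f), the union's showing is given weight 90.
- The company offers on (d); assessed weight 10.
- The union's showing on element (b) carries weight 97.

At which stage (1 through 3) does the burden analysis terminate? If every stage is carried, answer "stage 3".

stage 1

At Stage 1 the union must meet proof excluding reasonable doubt (weight exceeds 90): on (a) the weight is 96 less the opposing 2 gives net 94, > 90, so (a) meets the standard; on (b) the weight is 97 less the opposing 7 gives net 90, which does not exceed 90, so (b) does not meet the standard; on (c) the weight is 98 less the opposing 14 gives net 84, ≤ 90, so (c) does not meet the standard.
  Stage 1 not carried; the union fails its burden.
The analysis ends at Stage 1; the company prevails.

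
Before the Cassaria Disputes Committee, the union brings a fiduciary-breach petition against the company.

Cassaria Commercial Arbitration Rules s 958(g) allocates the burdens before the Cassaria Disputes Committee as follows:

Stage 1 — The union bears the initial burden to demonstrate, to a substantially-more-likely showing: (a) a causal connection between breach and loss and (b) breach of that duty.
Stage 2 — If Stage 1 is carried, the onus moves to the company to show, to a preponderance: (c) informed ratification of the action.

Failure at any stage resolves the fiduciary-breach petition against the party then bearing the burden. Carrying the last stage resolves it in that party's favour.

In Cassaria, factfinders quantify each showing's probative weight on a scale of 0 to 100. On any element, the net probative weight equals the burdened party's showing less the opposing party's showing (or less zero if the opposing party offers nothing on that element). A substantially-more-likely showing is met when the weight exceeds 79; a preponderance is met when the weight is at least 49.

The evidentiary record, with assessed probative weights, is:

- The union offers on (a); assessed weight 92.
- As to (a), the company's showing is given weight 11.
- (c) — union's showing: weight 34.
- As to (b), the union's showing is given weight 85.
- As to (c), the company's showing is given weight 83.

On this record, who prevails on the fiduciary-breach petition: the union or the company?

company

At Stage 1 the union must meet a substantially-more-likely showing (weight exceeds 79): on (a) the weight is 92 less the opposing 11 gives net 81, > 79, so (a) meets the standard; on (b) the weight is 85, > 79, so (b) meets the standard.
  The union carries Stage 1; the company now bears the burden.
At Stage 2 the company must meet a preponderance (weight is at least 49): on (c) the weight is 83 less the opposing 34 gives net 49, ≥ 49, so (c) meets the standard.
  All elements met at the final stage.
Every stage carried; the company prevails.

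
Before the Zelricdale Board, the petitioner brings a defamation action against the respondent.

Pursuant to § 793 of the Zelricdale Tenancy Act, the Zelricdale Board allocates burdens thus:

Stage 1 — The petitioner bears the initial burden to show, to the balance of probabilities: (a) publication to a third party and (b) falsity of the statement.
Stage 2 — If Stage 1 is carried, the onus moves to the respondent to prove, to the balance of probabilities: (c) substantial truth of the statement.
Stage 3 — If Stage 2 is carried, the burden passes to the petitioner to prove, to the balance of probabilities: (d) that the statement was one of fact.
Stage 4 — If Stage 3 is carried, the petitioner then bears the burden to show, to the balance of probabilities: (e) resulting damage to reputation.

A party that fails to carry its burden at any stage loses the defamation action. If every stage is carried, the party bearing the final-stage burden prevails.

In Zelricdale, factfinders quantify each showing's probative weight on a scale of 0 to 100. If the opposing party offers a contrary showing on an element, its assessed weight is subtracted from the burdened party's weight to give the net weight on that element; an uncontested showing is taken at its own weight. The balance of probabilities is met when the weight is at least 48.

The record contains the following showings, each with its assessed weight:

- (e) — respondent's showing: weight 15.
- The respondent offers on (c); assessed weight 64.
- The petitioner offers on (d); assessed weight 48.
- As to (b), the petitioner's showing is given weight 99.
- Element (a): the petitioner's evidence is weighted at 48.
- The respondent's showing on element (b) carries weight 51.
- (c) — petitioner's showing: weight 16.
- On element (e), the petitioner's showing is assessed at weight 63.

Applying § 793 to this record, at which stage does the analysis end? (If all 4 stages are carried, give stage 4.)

stage 4

Stage 1 — burden on petitioner; standard: the balance of probabilities (weight is at least 48).
    (a): 48 ≥ 48 [met]
    (b): 99 − 51 = 48 ≥ 48 [met]
  Stage 1 is satisfied; the onus moves to the respondent.
Stage 2 — burden on respondent; standard: the balance of probabilities (weight is at least 48).
    (c): 64 − 16 = 48 ≥ 48 [met]
  Stage 2 is satisfied; the onus moves to the petitioner.
Stage 3 — burden on petitioner; standard: the balance of probabilities (weight is at least 48).
    (d): 48 ≥ 48 [met]
  Stage 3 carried; the burden remains with the petitioner.
Stage 4 — burden on petitioner; standard: the balance of probabilities (weight is at least 48).
    (e): 63 − 15 = 48 ≥ 48 [met]
  Stage 4 carried; the final stage is satisfied.
Every stage carried; the petitioner prevails.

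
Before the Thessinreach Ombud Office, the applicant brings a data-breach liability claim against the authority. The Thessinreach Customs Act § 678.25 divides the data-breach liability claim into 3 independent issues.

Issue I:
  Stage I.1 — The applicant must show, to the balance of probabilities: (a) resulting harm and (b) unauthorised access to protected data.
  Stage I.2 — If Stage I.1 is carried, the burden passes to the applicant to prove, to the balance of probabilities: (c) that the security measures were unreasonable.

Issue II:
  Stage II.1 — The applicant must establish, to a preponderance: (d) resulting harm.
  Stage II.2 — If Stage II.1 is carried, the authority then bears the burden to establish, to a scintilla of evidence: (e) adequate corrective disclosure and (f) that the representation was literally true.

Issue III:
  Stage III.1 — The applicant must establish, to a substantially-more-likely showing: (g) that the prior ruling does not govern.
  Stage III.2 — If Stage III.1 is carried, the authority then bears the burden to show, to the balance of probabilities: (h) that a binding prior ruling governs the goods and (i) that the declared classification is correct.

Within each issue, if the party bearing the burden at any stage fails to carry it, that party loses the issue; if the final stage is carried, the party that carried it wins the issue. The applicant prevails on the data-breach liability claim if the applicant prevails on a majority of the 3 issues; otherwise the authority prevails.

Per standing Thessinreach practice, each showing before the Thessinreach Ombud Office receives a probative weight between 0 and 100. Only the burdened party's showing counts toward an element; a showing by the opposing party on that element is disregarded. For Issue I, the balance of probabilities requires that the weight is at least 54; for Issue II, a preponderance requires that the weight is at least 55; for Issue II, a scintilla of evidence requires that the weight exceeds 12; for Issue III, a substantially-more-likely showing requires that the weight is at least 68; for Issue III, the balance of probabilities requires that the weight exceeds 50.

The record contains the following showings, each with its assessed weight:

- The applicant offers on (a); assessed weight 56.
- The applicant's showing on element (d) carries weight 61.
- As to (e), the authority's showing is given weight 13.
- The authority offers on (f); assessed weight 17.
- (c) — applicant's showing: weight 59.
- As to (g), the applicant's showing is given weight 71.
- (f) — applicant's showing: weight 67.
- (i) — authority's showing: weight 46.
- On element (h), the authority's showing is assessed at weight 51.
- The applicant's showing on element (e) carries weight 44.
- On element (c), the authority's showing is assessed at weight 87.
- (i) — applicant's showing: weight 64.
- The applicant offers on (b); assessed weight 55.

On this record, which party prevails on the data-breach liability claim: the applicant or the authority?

applicant

— Issue I —
Stage I.1 — burden on applicant; standard: the balance of probabilities (weight is at least 54).
    (a): 56 ≥ 54 [met]
    (b): 55 ≥ 54 [met]
  Stage I.1 is satisfied; the applicant continues to bear the burden.
Stage I.2 — burden on applicant; standard: the balance of probabilities (weight is at least 54).
    (c): 59 (authority's 87 disregarded) ≥ 54 [met]
  The applicant carries the last stage.
All stages carried — the applicant prevails on this issue.
— Issue II —
At Stage II.1 the applicant must meet a preponderance (weight is at least 55): on (d) the weight is 61, ≥ 55, so (d) meets the standard.
  The applicant carries Stage II.1; the authority now bears the burden.
At Stage II.2 the authority must meet a scintilla of evidence (weight exceeds 12): on (e) the weight is 13 (the applicant's 44 is given no effect), > 12, so (e) meets the standard; on (f) the weight is 17 (the applicant's 67 is given no effect), which does exceed 12, so (f) meets the standard.
  All elements met at the final stage.
All stages carried — the authority prevails on this issue.
— Issue III —
Stage III.1 (applicant, a substantially-more-likely showing, weight is at least 68): (g) 71 ≥ 68 — meets.
  All elements met. The burden passes to the authority.
Stage III.2 (authority, the balance of probabilities, weight exceeds 50): (h) 51 > 50 — meets; (i) 46 (applicant's 64 disregarded) ≤ 50 — fails.
  Not every element is met, so the authority fails to carry Stage III.2.
The applicant prevails on this issue.
Per-issue: Issue I → applicant; Issue II → authority; Issue III → applicant. The applicant must prevail on a majority of issues; overall, the applicant prevails.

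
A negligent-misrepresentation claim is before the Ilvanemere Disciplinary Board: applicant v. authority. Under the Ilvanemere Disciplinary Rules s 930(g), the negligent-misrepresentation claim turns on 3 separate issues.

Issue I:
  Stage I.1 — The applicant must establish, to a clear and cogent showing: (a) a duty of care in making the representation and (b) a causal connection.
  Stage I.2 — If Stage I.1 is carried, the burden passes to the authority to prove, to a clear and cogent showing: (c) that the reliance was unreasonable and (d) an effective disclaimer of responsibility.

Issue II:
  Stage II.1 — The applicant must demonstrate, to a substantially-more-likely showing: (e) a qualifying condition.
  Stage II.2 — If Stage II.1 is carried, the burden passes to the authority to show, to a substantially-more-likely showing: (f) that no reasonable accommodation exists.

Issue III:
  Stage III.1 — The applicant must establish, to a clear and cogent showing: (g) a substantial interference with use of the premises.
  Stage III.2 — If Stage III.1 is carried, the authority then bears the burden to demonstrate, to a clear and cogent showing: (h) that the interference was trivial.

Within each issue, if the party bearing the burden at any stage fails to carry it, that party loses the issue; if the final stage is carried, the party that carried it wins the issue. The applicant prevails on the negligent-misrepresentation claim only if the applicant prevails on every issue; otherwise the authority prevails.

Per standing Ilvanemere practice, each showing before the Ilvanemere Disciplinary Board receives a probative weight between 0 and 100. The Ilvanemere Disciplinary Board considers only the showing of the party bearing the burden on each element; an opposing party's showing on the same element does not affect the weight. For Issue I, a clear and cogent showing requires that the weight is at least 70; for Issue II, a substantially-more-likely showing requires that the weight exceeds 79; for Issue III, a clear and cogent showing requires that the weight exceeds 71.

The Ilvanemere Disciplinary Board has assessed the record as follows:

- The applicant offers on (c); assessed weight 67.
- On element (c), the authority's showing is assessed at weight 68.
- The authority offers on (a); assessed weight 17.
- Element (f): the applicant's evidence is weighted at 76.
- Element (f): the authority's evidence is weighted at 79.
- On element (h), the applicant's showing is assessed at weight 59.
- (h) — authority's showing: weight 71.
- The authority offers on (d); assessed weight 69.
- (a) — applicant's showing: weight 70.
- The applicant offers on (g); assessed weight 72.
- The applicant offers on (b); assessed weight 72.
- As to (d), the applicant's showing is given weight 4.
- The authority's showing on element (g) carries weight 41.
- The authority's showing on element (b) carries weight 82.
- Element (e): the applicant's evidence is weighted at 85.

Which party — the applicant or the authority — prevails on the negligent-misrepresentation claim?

applicant

— Issue I —
At Stage I.1 the applicant must meet a clear and cogent showing (weight is at least 70): on (a) the weight is 70 (the authority's 17 is given no effect), which does reach 70, so (a) meets the standard; on (b) the weight is 72 (the authority's 82 is given no effect), which does reach 70, so (b) meets the standard.
  All elements met. The burden passes to the authority.
At Stage I.2 the authority must meet a clear and cogent showing (weight is at least 70): on (c) the weight is 68 (the applicant's 67 is given no effect), < 70, so (c) does not meet the standard; on (d) the weight is 69 (the applicant's 4 is given no effect), which does not reach 70, so (d) does not meet the standard.
  Stage I.2 not carried; the authority fails its burden.
So the applicant prevails on this issue.
— Issue II —
Stage II.1 (applicant, a substantially-more-likely showing, weight exceeds 79): (e) 85 > 79 — meets.
  All elements met. The burden passes to the authority.
Stage II.2 (authority, a substantially-more-likely showing, weight exceeds 79): (f) 79 (applicant's 76 disregarded) ≤ 79 — fails.
  The authority does not carry Stage II.2.
The applicant prevails on this issue.
— Issue III —
Stage III.1 (applicant, a clear and cogent showing, weight exceeds 71): (g) 72 (authority's 41 disregarded) > 71 — meets.
  All elements met. The burden passes to the authority.
Stage III.2 (authority, a clear and cogent showing, weight exceeds 71): (h) 71 (applicant's 59 disregarded) ≤ 71 — fails.
  The authority does not carry Stage III.2.
So the applicant prevails on this issue.
Per-issue: Issue I → applicant; Issue II → applicant; Issue III → applicant. The applicant must prevail on every issue; overall, the applicant prevails.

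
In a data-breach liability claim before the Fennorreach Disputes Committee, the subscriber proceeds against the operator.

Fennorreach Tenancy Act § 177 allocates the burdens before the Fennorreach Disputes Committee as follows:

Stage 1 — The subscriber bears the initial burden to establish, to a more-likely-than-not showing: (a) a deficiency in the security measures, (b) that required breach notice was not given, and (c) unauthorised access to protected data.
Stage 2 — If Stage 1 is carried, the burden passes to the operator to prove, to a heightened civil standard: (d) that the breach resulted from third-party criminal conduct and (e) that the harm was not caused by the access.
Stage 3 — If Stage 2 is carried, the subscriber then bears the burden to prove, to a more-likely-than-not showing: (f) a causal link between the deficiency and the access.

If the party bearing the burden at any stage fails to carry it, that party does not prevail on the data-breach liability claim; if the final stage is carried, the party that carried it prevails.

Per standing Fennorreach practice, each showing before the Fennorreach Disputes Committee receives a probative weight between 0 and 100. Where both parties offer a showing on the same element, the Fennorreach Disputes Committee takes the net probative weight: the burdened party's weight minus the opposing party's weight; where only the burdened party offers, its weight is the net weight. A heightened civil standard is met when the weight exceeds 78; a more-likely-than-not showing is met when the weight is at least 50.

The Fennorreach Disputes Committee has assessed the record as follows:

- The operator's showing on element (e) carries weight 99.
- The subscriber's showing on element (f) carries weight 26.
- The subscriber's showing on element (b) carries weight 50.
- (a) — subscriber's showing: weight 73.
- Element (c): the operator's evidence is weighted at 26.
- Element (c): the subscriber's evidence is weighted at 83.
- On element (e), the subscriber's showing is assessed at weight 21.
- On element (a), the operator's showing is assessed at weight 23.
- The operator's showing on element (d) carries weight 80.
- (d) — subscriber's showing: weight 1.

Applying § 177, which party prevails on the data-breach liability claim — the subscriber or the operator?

Stage 1 — burden on subscriber; standard: a more-likely-than-not showing (weight is at least 50).
    (a): 73 − 23 = 50 ≥ 50 [met]
    (b): 50 ≥ 50 [met]
    (c): 83 − 26 = 57 ≥ 50 [met]
  Stage 1 is satisfied; the onus moves to the operator.
Stage 2 — burden on operator; standard: a heightened civil standard (weight exceeds 78).
    (d): 80 − 1 = 79 > 78 [met]
    (e): 99 − 21 = 78 ≤ 78 [not met]
  The operator does not carry Stage 2.
The analysis ends at Stage 2; the subscriber prevails.

subscriber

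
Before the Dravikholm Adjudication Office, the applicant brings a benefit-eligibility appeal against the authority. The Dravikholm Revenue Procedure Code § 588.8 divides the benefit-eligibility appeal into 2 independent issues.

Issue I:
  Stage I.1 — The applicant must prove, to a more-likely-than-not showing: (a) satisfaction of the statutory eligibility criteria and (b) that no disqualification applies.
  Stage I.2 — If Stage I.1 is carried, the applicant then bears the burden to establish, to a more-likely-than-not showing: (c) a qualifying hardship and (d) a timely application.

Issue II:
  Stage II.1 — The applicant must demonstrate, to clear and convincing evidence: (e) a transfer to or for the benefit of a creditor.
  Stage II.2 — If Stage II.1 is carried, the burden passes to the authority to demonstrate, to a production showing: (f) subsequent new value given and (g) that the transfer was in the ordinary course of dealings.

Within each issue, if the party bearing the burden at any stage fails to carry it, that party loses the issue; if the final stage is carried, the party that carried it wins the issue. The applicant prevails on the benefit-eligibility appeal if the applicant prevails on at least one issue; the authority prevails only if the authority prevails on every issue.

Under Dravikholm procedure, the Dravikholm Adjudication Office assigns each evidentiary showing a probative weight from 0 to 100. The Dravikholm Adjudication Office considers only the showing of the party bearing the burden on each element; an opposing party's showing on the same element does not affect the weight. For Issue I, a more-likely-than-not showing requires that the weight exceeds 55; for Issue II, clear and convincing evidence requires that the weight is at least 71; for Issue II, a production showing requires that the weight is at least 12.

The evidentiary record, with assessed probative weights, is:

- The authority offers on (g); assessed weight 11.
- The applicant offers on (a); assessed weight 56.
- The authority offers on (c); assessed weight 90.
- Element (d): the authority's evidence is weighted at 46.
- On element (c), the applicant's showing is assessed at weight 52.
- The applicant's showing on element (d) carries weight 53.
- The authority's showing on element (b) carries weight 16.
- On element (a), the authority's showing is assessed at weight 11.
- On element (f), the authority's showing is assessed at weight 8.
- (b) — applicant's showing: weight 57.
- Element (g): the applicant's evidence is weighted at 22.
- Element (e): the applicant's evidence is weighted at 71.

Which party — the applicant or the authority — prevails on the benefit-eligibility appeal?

— Issue I —
Stage I.1 (applicant, a more-likely-than-not showing, weight exceeds 55): (a) 56 (authority's 11 disregarded) > 55 — meets; (b) 57 (authority's 16 disregarded) > 55 — meets.
  All elements met. The applicant retains the burden for Stage I.2.
Stage I.2 (applicant, a more-likely-than-not showing, weight exceeds 55): (c) 52 (authority's 90 disregarded) ≤ 55 — fails; (d) 53 (authority's 46 disregarded) ≤ 55 — fails.
  Stage I.2 not carried; the applicant fails its burden.
The analysis ends at Stage I.2; the authority prevails on this issue.
— Issue II —
Stage II.1 (applicant, clear and convincing evidence, weight is at least 71): (e) 71 ≥ 71 — meets.
  The applicant carries Stage II.1; the authority now bears the burden.
Stage II.2 (authority, a production showing, weight is at least 12): (f) 8 < 12 — fails; (g) 11 (applicant's 22 disregarded) < 12 — fails.
  Stage II.2 not carried; the authority fails its burden.
The applicant prevails on this issue.
Per-issue: Issue I → authority; Issue II → applicant. The applicant must prevail on at least one issue; overall, the applicant prevails.

applicant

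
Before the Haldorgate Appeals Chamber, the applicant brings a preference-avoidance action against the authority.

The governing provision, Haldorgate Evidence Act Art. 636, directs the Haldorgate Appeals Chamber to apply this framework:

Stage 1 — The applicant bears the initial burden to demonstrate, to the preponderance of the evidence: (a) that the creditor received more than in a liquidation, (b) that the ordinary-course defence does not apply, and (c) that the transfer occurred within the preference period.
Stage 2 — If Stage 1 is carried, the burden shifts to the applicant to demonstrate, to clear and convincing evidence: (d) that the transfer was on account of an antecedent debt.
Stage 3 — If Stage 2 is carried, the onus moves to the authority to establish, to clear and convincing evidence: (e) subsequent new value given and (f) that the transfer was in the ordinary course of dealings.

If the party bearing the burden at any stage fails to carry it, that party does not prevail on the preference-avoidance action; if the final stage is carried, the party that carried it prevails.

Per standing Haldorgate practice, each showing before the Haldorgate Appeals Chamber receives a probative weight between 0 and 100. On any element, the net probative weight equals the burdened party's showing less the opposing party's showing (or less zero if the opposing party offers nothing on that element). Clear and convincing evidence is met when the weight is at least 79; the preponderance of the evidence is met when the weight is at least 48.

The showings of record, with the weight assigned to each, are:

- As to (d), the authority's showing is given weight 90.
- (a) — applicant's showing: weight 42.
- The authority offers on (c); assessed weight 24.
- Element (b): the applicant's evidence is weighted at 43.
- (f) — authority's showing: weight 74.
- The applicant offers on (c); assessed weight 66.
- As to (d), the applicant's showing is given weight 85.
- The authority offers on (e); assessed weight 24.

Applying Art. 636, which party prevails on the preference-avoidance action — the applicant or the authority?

authority

Stage 1 (applicant, the preponderance of the evidence, weight is at least 48): (a) 42 < 48 — fails; (b) 43 < 48 — fails; (c) net 66−24=42 < 48 — fails.
  Not every element is met, so the applicant fails to carry Stage 1.
The authority prevails.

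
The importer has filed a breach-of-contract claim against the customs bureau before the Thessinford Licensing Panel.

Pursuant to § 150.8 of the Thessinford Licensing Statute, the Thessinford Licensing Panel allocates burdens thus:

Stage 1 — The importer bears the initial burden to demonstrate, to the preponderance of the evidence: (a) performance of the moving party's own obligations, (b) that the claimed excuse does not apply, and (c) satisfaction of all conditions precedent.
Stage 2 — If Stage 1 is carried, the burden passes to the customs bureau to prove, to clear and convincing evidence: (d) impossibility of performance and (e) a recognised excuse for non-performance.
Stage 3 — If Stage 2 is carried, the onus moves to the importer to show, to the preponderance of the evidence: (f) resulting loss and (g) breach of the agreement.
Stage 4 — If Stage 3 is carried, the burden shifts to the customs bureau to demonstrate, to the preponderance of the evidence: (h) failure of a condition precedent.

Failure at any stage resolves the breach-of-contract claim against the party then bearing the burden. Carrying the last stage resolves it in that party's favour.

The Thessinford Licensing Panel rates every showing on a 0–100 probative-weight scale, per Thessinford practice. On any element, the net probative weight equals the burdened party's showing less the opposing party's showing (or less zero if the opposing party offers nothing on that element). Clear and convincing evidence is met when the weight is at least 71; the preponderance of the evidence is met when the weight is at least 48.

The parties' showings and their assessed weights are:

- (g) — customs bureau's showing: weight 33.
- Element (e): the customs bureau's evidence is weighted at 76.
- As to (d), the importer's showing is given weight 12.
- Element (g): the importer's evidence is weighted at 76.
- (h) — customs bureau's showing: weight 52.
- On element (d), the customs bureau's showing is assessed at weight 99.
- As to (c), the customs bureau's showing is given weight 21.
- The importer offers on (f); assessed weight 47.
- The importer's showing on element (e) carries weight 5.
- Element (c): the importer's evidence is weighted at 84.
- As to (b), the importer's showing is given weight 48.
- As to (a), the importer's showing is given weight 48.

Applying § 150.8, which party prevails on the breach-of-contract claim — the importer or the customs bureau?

customs bureau

At Stage 1 the importer must meet the preponderance of the evidence (weight is at least 48): on (a) the weight is 48, which does reach 48, so (a) meets the standard; on (b) the weight is 48, which does reach 48, so (b) meets the standard; on (c) the weight is 84 less the opposing 21 gives net 63, which does reach 48, so (c) meets the standard.
  The importer carries Stage 1; the customs bureau now bears the burden.
At Stage 2 the customs bureau must meet clear and convincing evidence (weight is at least 71): on (d) the weight is 99 less the opposing 12 gives net 87, ≥ 71, so (d) meets the standard; on (e) the weight is 76 less the opposing 5 gives net 71, which does reach 71, so (e) meets the standard.
  Stage 2 carried; the burden shifts to the importer.
At Stage 3 the importer must meet the preponderance of the evidence (weight is at least 48): on (f) the weight is 47, < 48, so (f) does not meet the standard; on (g) the weight is 76 less the opposing 33 gives net 43, < 48, so (g) does not meet the standard.
  The importer does not carry Stage 3.
The customs bureau prevails.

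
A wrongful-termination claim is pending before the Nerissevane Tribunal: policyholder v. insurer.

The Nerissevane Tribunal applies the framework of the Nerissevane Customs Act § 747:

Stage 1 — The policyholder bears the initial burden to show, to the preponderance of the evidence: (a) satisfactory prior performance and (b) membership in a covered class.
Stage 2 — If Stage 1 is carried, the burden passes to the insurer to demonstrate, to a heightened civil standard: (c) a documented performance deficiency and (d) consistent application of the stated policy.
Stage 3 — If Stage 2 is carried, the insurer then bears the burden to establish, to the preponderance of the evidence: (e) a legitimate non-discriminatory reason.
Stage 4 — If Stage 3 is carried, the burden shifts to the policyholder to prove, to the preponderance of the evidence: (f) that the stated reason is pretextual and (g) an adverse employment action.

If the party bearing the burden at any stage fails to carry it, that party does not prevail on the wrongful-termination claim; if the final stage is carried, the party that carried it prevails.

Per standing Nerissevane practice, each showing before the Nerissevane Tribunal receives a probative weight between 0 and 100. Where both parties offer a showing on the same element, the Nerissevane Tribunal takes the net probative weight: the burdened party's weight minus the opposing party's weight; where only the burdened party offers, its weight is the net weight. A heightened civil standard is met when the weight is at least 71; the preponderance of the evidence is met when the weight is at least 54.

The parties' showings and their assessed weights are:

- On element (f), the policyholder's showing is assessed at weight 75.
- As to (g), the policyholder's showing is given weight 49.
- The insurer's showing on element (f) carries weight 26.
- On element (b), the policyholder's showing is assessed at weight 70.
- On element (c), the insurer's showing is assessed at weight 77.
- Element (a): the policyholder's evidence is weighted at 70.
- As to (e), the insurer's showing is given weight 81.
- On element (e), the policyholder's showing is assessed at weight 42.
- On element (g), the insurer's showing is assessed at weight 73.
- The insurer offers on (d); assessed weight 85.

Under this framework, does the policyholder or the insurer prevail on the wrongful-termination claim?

policyholder

At Stage 1 the policyholder must meet the preponderance of the evidence (weight is at least 54): on (a) the weight is 70, which does reach 54, so (a) meets the standard; on (b) the weight is 70, ≥ 54, so (b) meets the standard.
  All elements met. The burden passes to the insurer.
At Stage 2 the insurer must meet a heightened civil standard (weight is at least 71): on (c) the weight is 77, ≥ 71, so (c) meets the standard; on (d) the weight is 85, which does reach 71, so (d) meets the standard.
  All elements met. The insurer retains the burden for Stage 3.
At Stage 3 the insurer must meet the preponderance of the evidence (weight is at least 54): on (e) the weight is 81 less the opposing 42 gives net 39, which does not reach 54, so (e) does not meet the standard.
  Stage 3 not carried; the insurer fails its burden.
The analysis ends at Stage 3; the policyholder prevails.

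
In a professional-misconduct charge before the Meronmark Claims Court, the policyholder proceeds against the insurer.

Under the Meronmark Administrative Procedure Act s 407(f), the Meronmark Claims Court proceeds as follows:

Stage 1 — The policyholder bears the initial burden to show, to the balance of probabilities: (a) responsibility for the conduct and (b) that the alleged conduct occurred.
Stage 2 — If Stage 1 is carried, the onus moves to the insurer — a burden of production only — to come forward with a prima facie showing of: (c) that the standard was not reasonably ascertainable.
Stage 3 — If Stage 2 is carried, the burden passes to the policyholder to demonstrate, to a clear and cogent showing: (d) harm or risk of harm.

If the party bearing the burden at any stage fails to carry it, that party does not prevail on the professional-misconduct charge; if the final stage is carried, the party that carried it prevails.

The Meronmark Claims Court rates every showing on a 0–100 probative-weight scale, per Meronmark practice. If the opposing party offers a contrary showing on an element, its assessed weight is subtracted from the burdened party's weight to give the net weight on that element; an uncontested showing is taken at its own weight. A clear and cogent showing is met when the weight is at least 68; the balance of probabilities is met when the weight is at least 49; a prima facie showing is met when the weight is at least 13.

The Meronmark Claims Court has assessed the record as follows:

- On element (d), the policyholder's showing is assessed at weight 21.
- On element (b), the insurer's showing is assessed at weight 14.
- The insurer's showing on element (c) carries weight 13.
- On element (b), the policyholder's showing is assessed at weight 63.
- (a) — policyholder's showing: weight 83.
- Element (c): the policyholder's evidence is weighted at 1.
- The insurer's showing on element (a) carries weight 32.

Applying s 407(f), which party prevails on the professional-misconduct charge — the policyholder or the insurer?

policyholder

Stage 1 — burden on policyholder; standard: the balance of probabilities (weight is at least 49).
    (a): 83 − 32 = 51 ≥ 49 [met]
    (b): 63 − 14 = 49 ≥ 49 [met]
  All elements met. The burden passes to the insurer.
Stage 2 — burden on insurer; standard: a prima facie showing (weight is at least 13).
    (c): 13 − 1 = 12 < 13 [not met]
  The insurer does not carry Stage 2.
The policyholder prevails.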